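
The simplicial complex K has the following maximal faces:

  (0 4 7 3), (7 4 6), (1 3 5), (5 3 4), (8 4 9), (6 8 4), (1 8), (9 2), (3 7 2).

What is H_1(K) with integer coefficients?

H_1 = Z^2.

We work with the vertex ordering 0 < 1 < 2 < 3 < 4 < 5 < 6 < 7 < 8 < 9. The simplices of K, each written with vertices in increasing order, are:

  0-simplices (10): [0], [1], [2], [3], [4], [5], [6], [7], [8], [9]
  1-simplices (20): [0,3], [0,4], [0,7], [1,3], [1,5], [1,8], [2,3], [2,7], [2,9], [3,4], [3,5], [3,7], [4,5], [4,6], [4,7], [4,8], [4,9], [6,7], [6,8], [8,9]
  2-simplices (10): [0,3,4], [0,3,7], [0,4,7], [1,3,5], [2,3,7], [3,4,5], [3,4,7], [4,6,7], [4,6,8], [4,8,9]
  3-simplices (1): [0,3,4,7]

giving chain groups C_0 ≅ Z^10, C_1 ≅ Z^20, C_2 ≅ Z^10, C_3 ≅ Z^1.

The boundary map ∂_1: C_1 → C_0 is given by ∂[p,q] = [q] − [p]. For instance
  ∂[2,3] = [3] − [2].
The resulting 10×20 matrix has rank 9, and its Smith normal form has invariant factors (1,1,1,1,1,1,1,1,1).

The boundary map ∂_2: C_2 → C_1 maps a triangle to the signed sum of its edges. For instance
  ∂[4,6,8] = [6,8] − [4,8] + [4,6],
  ∂[4,6,7] = [6,7] − [4,7] + [4,6].
As a 20×10 matrix over Z this has rank 9, with invariant factors (1,1,1,1,1,1,1,1,1).

The boundary map ∂_3: C_3 → C_2 sends each 3-simplex σ to the alternating sum Σ_i (−1)^i (σ with its i-th vertex removed). For instance
  ∂[0,3,4,7] = [3,4,7] − [0,4,7] + [0,3,7] − [0,3,4].
As a 10×1 matrix over Z this has rank 1, with invariant factors (1).

Now H_k = ker ∂_k / im ∂_{k+1}, so:

  H_1: rank ker ∂_1 − rank ∂_2 = (20 − 9) − 9 = 2, and the invariant factors of ∂_2 are all 1, so H_1 ≅ Z^2.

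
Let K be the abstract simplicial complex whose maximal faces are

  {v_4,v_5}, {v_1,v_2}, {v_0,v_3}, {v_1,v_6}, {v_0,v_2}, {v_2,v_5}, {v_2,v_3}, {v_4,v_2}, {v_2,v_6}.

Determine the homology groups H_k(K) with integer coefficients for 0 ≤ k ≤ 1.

Order the vertices as v_0 < v_1 < v_2 < v_3 < v_4 < v_5 < v_6. Listing each simplex with vertices in this order, K has dimension 1 with simplices:

  0-simplices (7): [v_0], [v_1], [v_2], [v_3], [v_4], [v_5], [v_6]
  1-simplices (9): [v_0,v_2], [v_0,v_3], [v_1,v_2], [v_1,v_6], [v_2,v_3], [v_2,v_4], [v_2,v_5], [v_2,v_6], [v_4,v_5]

giving chain groups C_0 ≅ Z^7, C_1 ≅ Z^9.

Boundary ∂_1: C_1 → C_0 maps an edge to its endpoints' difference, ∂[p,q] = q − p.
The resulting 7×9 matrix has rank 6, and its Smith normal form has invariant factors (1,1,1,1,1,1).

From H_k ≅ ker(∂_k) / im(∂_{k+1}) we obtain:

  H_0: rank C_0 − rank ∂_1 = 7 − 6 = 1, and the invariant factors of ∂_1 are all 1, so H_0 = Z.
  H_1: rank ker ∂_1 − rank ∂_2 = (9 − 6) − 0 = 3, and there is no ∂_2, so H_1 = Z^3.

As a check, the Euler characteristic is 7 − 9 = -2, which agrees with 1 − 3 = -2.

H_0 ≅ Z,  H_1 ≅ Z^3.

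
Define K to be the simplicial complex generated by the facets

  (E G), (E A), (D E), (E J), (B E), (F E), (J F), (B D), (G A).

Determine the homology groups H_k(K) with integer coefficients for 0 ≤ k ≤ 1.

Take the total order A < B < D < E < F < G < J on the vertex set. Then K (dimension 1) consists of the simplices:

  0-simplices (7): A, B, D, E, F, G, J
  1-simplices (9): AE, AG, BD, BE, DE, EF, EG, EJ, FJ

so the chain groups are C_0 ≅ Z^7, C_1 ≅ Z^9.

The boundary map ∂_1: C_1 → C_0 is given by ∂[p,q] = [q] − [p]. For instance
  ∂AE = E − A.
The resulting 7×9 matrix has rank 6, and its Smith normal form has invariant factors (1,1,1,1,1,1).

Computing H_k = (kernel of ∂_k) / (image of ∂_{k+1}):

  H_0: rank C_0 − rank ∂_1 = 7 − 6 = 1, and the invariant factors of ∂_1 are all 1, so H_0 = Z.
  H_1: rank ker ∂_1 − rank ∂_2 = (9 − 6) − 0 = 3, and there is no ∂_2, so H_1 = Z^3.

As a check, the Euler characteristic is 7 − 9 = -2, which agrees with 1 − 3 = -2.

H_0 ≅ Z,  H_1 ≅ Z^3.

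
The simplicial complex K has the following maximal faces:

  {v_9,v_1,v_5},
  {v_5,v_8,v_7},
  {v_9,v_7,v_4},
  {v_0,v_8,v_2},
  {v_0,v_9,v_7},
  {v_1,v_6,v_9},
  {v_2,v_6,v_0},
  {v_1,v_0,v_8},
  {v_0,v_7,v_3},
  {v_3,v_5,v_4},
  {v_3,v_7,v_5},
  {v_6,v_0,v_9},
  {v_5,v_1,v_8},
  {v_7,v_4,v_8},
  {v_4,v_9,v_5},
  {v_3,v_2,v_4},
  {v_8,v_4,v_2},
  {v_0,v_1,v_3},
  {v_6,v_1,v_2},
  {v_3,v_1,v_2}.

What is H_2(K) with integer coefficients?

H_2 = 0.

We work with the vertex ordering v_0 < v_1 < v_2 < v_3 < v_4 < v_5 < v_6 < v_7 < v_8 < v_9. The simplices of K, each written with vertices in increasing order, are:

  0-simplices (10): [v_0], [v_1], [v_2], [v_3], [v_4], [v_5], [v_6], [v_7], [v_8], [v_9]
  1-simplices (30): (30 of them)
  2-simplices (20): (20 of them)

Hence C_0 ≅ Z^10, C_1 ≅ Z^30, C_2 ≅ Z^20.

Boundary ∂_1: C_1 → C_0 maps an edge to its endpoints' difference, ∂[p,q] = q − p. For instance
  ∂[v_1,v_2] = [v_2] − [v_1].
The resulting 10×30 matrix has rank 9, and its Smith normal form has invariant factors (1,1,1,1,1,1,1,1,1).

∂_2: C_2 → C_1 acts by ∂[p,q,r] = [q,r] − [p,r] + [p,q]. For instance
  ∂[v_0,v_3,v_7] = [v_3,v_7] − [v_0,v_7] + [v_0,v_3],
  ∂[v_4,v_7,v_8] = [v_7,v_8] − [v_4,v_8] + [v_4,v_7].
The resulting 30×20 matrix has rank 20, and its Smith normal form has invariant factors (1,1,1,1,1,1,1,1,1,1,1,1,1,1,1,1,1,1,1,2).

Now H_k = ker ∂_k / im ∂_{k+1}, so:

  H_2: rank ker ∂_2 − rank ∂_3 = (20 − 20) − 0 = 0, and there is no ∂_3, so H_2 ≅ 0.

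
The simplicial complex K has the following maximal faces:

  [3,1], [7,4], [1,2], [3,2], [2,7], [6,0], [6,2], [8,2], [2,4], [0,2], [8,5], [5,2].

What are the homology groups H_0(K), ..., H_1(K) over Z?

H_0 = Z,  H_1 = Z^4.

K has 9 vertices, 12 edges.
rank ∂_0 = 0, rank ∂_1 = 8 ⇒ b_0 = 9 − 0 − 8 = 1; all invariant factors of ∂_1 are 1 so no torsion. So H_0 = Z.
rank ∂_1 = 8, rank ∂_2 = 0 ⇒ b_1 = 12 − 8 − 0 = 4. So H_1 = Z^4.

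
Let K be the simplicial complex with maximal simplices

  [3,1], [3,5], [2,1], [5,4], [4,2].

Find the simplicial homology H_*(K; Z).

K has 5 vertices, 5 edges.
rank ∂_0 = 0, rank ∂_1 = 4 ⇒ b_0 = 5 − 0 − 4 = 1; all invariant factors of ∂_1 are 1 so no torsion. So H_0 ≅ Z.
rank ∂_1 = 4, rank ∂_2 = 0 ⇒ b_1 = 5 − 4 − 0 = 1. So H_1 ≅ Z.

H_0 = Z,  H_1 = Z.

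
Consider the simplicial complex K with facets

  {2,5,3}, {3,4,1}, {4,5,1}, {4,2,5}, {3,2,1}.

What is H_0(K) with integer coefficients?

K has 5 vertices, 10 edges, 5 triangles.
rank ∂_0 = 0, rank ∂_1 = 4 ⇒ b_0 = 5 − 0 − 4 = 1; all invariant factors of ∂_1 are 1 so no torsion. So H_0 ≅ Z.

H_0 ≅ Z.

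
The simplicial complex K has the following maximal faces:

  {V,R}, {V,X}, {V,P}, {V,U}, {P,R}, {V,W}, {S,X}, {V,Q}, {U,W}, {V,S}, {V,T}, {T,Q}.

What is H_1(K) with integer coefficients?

H_1 = Z^4.

Order the vertices as P < Q < R < S < T < U < V < W < X. Listing each simplex with vertices in this order, K has dimension 1 with simplices:

  0-simplices (9): P, Q, R, S, T, U, V, W, X
  1-simplices (12): PR, PV, QT, QV, RV, SV, SX, TV, UV, UW, VW, VX

Hence C_0 ≅ Z^9, C_1 ≅ Z^12.

Boundary ∂_1: C_1 → C_0 sends each edge [p,q] (with p < q) to q − p.
As a 9×12 matrix over Z this has rank 8, with invariant factors (1,1,1,1,1,1,1,1).

From H_k ≅ ker(∂_k) / im(∂_{k+1}) we obtain:

  H_1: rank ker ∂_1 − rank ∂_2 = (12 − 8) − 0 = 4, and there is no ∂_2, so H_1 = Z^4.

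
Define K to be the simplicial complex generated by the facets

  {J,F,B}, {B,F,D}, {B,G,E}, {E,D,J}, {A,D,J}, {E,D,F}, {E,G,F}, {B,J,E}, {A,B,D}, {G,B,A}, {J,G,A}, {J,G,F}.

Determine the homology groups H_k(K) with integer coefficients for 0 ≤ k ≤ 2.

H_0 ≅ Z,  H_1 ≅ Z/2Z,  H_2 = 0.

Order the vertices as A < B < D < E < F < G < J. Listing each simplex with vertices in this order, K has dimension 2 with simplices:

  0-simplices (7): A, B, D, E, F, G, J
  1-simplices (18): AB, AD, AG, AJ, BD, BE, BF, BG, BJ, DE, DF, DJ, EF, EG, EJ, FG, FJ, GJ
  2-simplices (12): ABD, ABG, ADJ, AGJ, BDF, BEG, BEJ, BFJ, DEF, DEJ, EFG, FGJ

Hence C_0 ≅ Z^7, C_1 ≅ Z^18, C_2 ≅ Z^12.

∂_1: C_1 → C_0 sends each edge [p,q] (with p < q) to q − p.
This gives a 7×18 integer matrix of rank 6; reducing to Smith normal form yields diagonal entries (1,1,1,1,1,1).

∂_2: C_2 → C_1 maps a triangle to the signed sum of its edges. For instance
  ∂ADJ = DJ − AJ + AD,
  ∂EFG = FG − EG + EF.
As a 18×12 matrix over Z this has rank 12, with invariant factors (1,1,1,1,1,1,1,1,1,1,1,2).

From H_k ≅ ker(∂_k) / im(∂_{k+1}) we obtain:

  H_0: rank C_0 − rank ∂_1 = 7 − 6 = 1, and the invariant factors of ∂_1 are all 1, so H_0 = Z.
  H_1: rank ker ∂_1 − rank ∂_2 = (18 − 6) − 12 = 0, and ∂_2 has invariant factor 2 > 1, so H_1 = Z/2Z.
  H_2: rank ker ∂_2 − rank ∂_3 = (12 − 12) − 0 = 0, and there is no ∂_3, so H_2 = 0.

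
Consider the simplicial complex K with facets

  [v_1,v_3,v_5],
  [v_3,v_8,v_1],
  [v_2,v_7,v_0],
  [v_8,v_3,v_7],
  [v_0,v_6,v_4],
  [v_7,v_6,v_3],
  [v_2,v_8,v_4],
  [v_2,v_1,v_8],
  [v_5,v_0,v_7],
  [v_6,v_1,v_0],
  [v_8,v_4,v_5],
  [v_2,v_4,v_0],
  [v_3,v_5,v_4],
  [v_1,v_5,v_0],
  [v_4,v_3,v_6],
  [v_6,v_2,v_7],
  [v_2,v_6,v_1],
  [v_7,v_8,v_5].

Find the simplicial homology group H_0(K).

We work with the vertex ordering v_0 < v_1 < v_2 < v_3 < v_4 < v_5 < v_6 < v_7 < v_8. The simplices of K, each written with vertices in increasing order, are:

  0-simplices (9): [v_0], [v_1], [v_2], [v_3], [v_4], [v_5], [v_6], [v_7], [v_8]
  1-simplices (27): (27 of them)
  2-simplices (18): (18 of them)

so the chain groups are C_0 ≅ Z^9, C_1 ≅ Z^27, C_2 ≅ Z^18.

∂_1: C_1 → C_0 is given by ∂[p,q] = [q] − [p].
This gives a 9×27 integer matrix of rank 8; reducing to Smith normal form yields diagonal entries (1,1,1,1,1,1,1,1).

The boundary map ∂_2: C_2 → C_1 acts by ∂[p,q,r] = [q,r] − [p,r] + [p,q]. For instance
  ∂[v_1,v_2,v_8] = [v_2,v_8] − [v_1,v_8] + [v_1,v_2],
  ∂[v_2,v_4,v_8] = [v_4,v_8] − [v_2,v_8] + [v_2,v_4].
This gives a 27×18 integer matrix of rank 18; reducing to Smith normal form yields diagonal entries (1,1,1,1,1,1,1,1,1,1,1,1,1,1,1,1,1,2).

From H_k ≅ ker(∂_k) / im(∂_{k+1}) we obtain:

  H_0: rank C_0 − rank ∂_1 = 9 − 8 = 1, and the invariant factors of ∂_1 are all 1, so H_0 ≅ Z.

H_0 = Z.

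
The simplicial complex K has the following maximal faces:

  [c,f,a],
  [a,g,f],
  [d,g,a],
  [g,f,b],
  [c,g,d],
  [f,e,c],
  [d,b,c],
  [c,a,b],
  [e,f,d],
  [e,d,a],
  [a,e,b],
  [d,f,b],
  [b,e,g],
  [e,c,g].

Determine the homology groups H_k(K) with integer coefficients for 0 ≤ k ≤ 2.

Take the total order a < b < c < d < e < f < g on the vertex set. Then K (dimension 2) consists of the simplices:

  0-simplices (7): a, b, c, d, e, f, g
  1-simplices (21): ab, ac, ad, ae, af, ag, bc, bd, be, bf, bg, cd, ce, cf, cg, de, df, dg, ef, eg, fg
  2-simplices (14): abc, abe, acf, ade, adg, afg, bcd, bdf, beg, bfg, cdg, cef, ceg, def

so the chain groups are C_0 ≅ Z^7, C_1 ≅ Z^21, C_2 ≅ Z^14.

∂_1: C_1 → C_0 is given by ∂[p,q] = [q] − [p].
This gives a 7×21 integer matrix of rank 6; reducing to Smith normal form yields diagonal entries (1,1,1,1,1,1).

Boundary ∂_2: C_2 → C_1 acts by ∂[p,q,r] = [q,r] − [p,r] + [p,q]. For instance
  ∂acf = cf − af + ac,
  ∂bcd = cd − bd + bc.
The 21×14 boundary matrix has rank 13 and Smith normal form diag(1,1,1,1,1,1,1,1,1,1,1,1,1).

Reading off H_k = ker ∂_k / im ∂_{k+1}:

  H_0: rank C_0 − rank ∂_1 = 7 − 6 = 1, and the invariant factors of ∂_1 are all 1, so H_0 ≅ Z.
  H_1: rank ker ∂_1 − rank ∂_2 = (21 − 6) − 13 = 2, and the invariant factors of ∂_2 are all 1, so H_1 ≅ Z^2.
  H_2: rank ker ∂_2 − rank ∂_3 = (14 − 13) − 0 = 1, and there is no ∂_3, so H_2 ≅ Z.

As a check, the Euler characteristic is 7 − 21 + 14 = 0, which agrees with 1 − 2 + 1 = 0.
(K is a triangulation of the torus T^2.)

H_0 = Z,  H_1 = Z^2,  H_2 = Z.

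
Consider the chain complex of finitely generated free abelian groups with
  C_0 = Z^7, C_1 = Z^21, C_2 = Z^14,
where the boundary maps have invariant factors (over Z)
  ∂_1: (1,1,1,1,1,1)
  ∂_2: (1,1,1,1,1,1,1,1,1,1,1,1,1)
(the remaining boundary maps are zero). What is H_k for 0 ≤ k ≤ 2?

H_0: b_0 = 7 − 0 − 6 = 1; torsion from ∂_1 factors > 1: none. So H_0 ≅ Z.
H_1: b_1 = 21 − 6 − 13 = 2; torsion from ∂_2 factors > 1: none. So H_1 ≅ Z^2.
H_2: b_2 = 14 − 13 − 0 = 1; torsion from ∂_3 factors > 1: none. So H_2 ≅ Z.

H_0 ≅ Z,  H_1 ≅ Z^2,  H_2 ≅ Z.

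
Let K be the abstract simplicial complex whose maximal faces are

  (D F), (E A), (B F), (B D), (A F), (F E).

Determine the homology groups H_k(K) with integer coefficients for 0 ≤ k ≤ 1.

H_0 = Z,  H_1 = Z^2.

We work with the vertex ordering A < B < D < E < F. The simplices of K, each written with vertices in increasing order, are:

  0-simplices (5): A, B, D, E, F
  1-simplices (6): AE, AF, BD, BF, DF, EF

giving chain groups C_0 ≅ Z^5, C_1 ≅ Z^6.

∂_1: C_1 → C_0 maps an edge to its endpoints' difference, ∂[p,q] = q − p. For instance
  ∂AF = F − A.
The 5×6 boundary matrix has rank 4 and Smith normal form diag(1,1,1,1).

From H_k ≅ ker(∂_k) / im(∂_{k+1}) we obtain:

  H_0: rank C_0 − rank ∂_1 = 5 − 4 = 1, and the invariant factors of ∂_1 are all 1, so H_0 = Z.
  H_1: rank ker ∂_1 − rank ∂_2 = (6 − 4) − 0 = 2, and there is no ∂_2, so H_1 = Z^2.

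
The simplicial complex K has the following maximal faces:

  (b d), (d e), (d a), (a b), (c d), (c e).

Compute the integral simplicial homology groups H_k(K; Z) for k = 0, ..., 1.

H_0 ≅ Z,  H_1 ≅ Z^2.

Order the vertices as a < b < c < d < e. Listing each simplex with vertices in this order, K has dimension 1 with simplices:

  0-simplices (5): a, b, c, d, e
  1-simplices (6): ab, ad, bd, cd, ce, de

Hence C_0 ≅ Z^5, C_1 ≅ Z^6.

∂_1: C_1 → C_0 sends each edge [p,q] (with p < q) to q − p. For instance
  ∂bd = d − b.
As a 5×6 matrix over Z this has rank 4, with invariant factors (1,1,1,1).

Now H_k = ker ∂_k / im ∂_{k+1}, so:

  H_0: rank C_0 − rank ∂_1 = 5 − 4 = 1, and the invariant factors of ∂_1 are all 1, so H_0 ≅ Z.
  H_1: rank ker ∂_1 − rank ∂_2 = (6 − 4) − 0 = 2, and there is no ∂_2, so H_1 ≅ Z^2.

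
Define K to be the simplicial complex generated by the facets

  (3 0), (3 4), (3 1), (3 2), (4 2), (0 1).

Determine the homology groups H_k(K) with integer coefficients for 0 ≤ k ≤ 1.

K has 5 vertices, 6 edges.
rank ∂_0 = 0, rank ∂_1 = 4 ⇒ b_0 = 5 − 0 − 4 = 1; all invariant factors of ∂_1 are 1 so no torsion. So H_0 = Z.
rank ∂_1 = 4, rank ∂_2 = 0 ⇒ b_1 = 6 − 4 − 0 = 2. So H_1 = Z^2.

H_0 = Z,  H_1 = Z^2.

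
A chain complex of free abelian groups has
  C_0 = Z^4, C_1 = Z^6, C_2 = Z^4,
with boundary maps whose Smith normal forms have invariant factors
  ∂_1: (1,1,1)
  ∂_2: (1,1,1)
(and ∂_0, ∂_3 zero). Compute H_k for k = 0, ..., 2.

H_0 ≅ Z,  H_1 = 0,  H_2 ≅ Z.

H_0: b_0 = 4 − 0 − 3 = 1; torsion from ∂_1 factors > 1: none. So H_0 ≅ Z.
H_1: b_1 = 6 − 3 − 3 = 0; torsion from ∂_2 factors > 1: none. So H_1 ≅ 0.
H_2: b_2 = 4 − 3 − 0 = 1; torsion from ∂_3 factors > 1: none. So H_2 ≅ Z.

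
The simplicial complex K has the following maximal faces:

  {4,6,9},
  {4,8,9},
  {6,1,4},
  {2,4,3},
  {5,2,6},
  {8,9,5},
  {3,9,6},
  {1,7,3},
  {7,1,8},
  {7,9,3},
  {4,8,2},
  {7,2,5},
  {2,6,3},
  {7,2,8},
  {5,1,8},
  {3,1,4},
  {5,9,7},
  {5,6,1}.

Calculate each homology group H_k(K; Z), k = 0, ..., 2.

Order the vertices as 1 < 2 < 3 < 4 < 5 < 6 < 7 < 8 < 9. Listing each simplex with vertices in this order, K has dimension 2 with simplices:

  0-simplices (9): [1], [2], [3], [4], [5], [6], [7], [8], [9]
  1-simplices (27): (27 of them)
  2-simplices (18): [1,3,4], [1,3,7], [1,4,6], [1,5,6], [1,5,8], [1,7,8], [2,3,4], [2,3,6], [2,4,8], [2,5,6], [2,5,7], [2,7,8], [3,6,9], [3,7,9], [4,6,9], [4,8,9], [5,7,9], [5,8,9]

Hence C_0 ≅ Z^9, C_1 ≅ Z^27, C_2 ≅ Z^18.

∂_1: C_1 → C_0 sends each edge [p,q] (with p < q) to q − p.
This gives a 9×27 integer matrix of rank 8; reducing to Smith normal form yields diagonal entries (1,1,1,1,1,1,1,1).

∂_2: C_2 → C_1 maps a triangle to the signed sum of its edges. For instance
  ∂[3,6,9] = [6,9] − [3,9] + [3,6],
  ∂[5,7,9] = [7,9] − [5,9] + [5,7].
This gives a 27×18 integer matrix of rank 18; reducing to Smith normal form yields diagonal entries (1,1,1,1,1,1,1,1,1,1,1,1,1,1,1,1,1,2).

Reading off H_k = ker ∂_k / im ∂_{k+1}:

  H_0: rank C_0 − rank ∂_1 = 9 − 8 = 1, and the invariant factors of ∂_1 are all 1, so H_0 ≅ Z.
  H_1: rank ker ∂_1 − rank ∂_2 = (27 − 8) − 18 = 1, and ∂_2 has invariant factor 2 > 1, so H_1 ≅ Z ⊕ Z/2.
  H_2: rank ker ∂_2 − rank ∂_3 = (18 − 18) − 0 = 0, and there is no ∂_3, so H_2 ≅ 0.

H_0 ≅ Z,  H_1 ≅ Z ⊕ Z/2,  H_2 = 0.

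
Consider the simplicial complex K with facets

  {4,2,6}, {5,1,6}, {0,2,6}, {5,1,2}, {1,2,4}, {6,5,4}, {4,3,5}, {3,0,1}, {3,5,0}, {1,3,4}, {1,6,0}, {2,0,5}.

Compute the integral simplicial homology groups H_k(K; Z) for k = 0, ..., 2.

H_0 ≅ Z,  H_1 ≅ Z/2,  H_2 = 0.

Fix the vertex order 0 < 1 < 2 < 3 < 4 < 5 < 6 and write every simplex with vertices in increasing order. Then dim K = 2 and the simplices of K are:

  0-simplices (7): [0], [1], [2], [3], [4], [5], [6]
  1-simplices (18): [0,1], [0,2], [0,3], [0,5], [0,6], [1,2], [1,3], [1,4], [1,5], [1,6], [2,4], [2,5], [2,6], [3,4], [3,5], [4,5], [4,6], [5,6]
  2-simplices (12): [0,1,3], [0,1,6], [0,2,5], [0,2,6], [0,3,5], [1,2,4], [1,2,5], [1,3,4], [1,5,6], [2,4,6], [3,4,5], [4,5,6]

so the chain groups are C_0 ≅ Z^7, C_1 ≅ Z^18, C_2 ≅ Z^12.

Boundary ∂_1: C_1 → C_0 sends each edge [p,q] (with p < q) to q − p.
The 7×18 boundary matrix has rank 6 and Smith normal form diag(1,1,1,1,1,1).

The boundary map ∂_2: C_2 → C_1 maps a triangle to the signed sum of its edges. For instance
  ∂[0,1,6] = [1,6] − [0,6] + [0,1],
  ∂[1,2,4] = [2,4] − [1,4] + [1,2].
This gives a 18×12 integer matrix of rank 12; reducing to Smith normal form yields diagonal entries (1,1,1,1,1,1,1,1,1,1,1,2).

From H_k ≅ ker(∂_k) / im(∂_{k+1}) we obtain:

  H_0: rank C_0 − rank ∂_1 = 7 − 6 = 1, and the invariant factors of ∂_1 are all 1, so H_0 = Z.
  H_1: rank ker ∂_1 − rank ∂_2 = (18 − 6) − 12 = 0, and ∂_2 has invariant factor 2 > 1, so H_1 = Z/2.
  H_2: rank ker ∂_2 − rank ∂_3 = (12 − 12) − 0 = 0, and there is no ∂_3, so H_2 = 0.

(K is a triangulation of the real projective plane RP^2.)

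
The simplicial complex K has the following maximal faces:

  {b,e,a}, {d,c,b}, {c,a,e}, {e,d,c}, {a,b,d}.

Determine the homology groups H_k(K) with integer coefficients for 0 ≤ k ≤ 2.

Fix the vertex order a < b < c < d < e and write every simplex with vertices in increasing order. Then dim K = 2 and the simplices of K are:

  0-simplices (5): a, b, c, d, e
  1-simplices (10): ab, ac, ad, ae, bc, bd, be, cd, ce, de
  2-simplices (5): abd, abe, ace, bcd, cde

giving chain groups C_0 ≅ Z^5, C_1 ≅ Z^10, C_2 ≅ Z^5.

The boundary map ∂_1: C_1 → C_0 maps an edge to its endpoints' difference, ∂[p,q] = q − p.
As a 5×10 matrix over Z this has rank 4, with invariant factors (1,1,1,1).

The boundary map ∂_2: C_2 → C_1 maps a triangle to the signed sum of its edges. For instance
  ∂cde = de − ce + cd,
  ∂bcd = cd − bd + bc.
The resulting 10×5 matrix has rank 5, and its Smith normal form has invariant factors (1,1,1,1,1).

From H_k ≅ ker(∂_k) / im(∂_{k+1}) we obtain:

  H_0: rank C_0 − rank ∂_1 = 5 − 4 = 1, and the invariant factors of ∂_1 are all 1, so H_0 ≅ Z.
  H_1: rank ker ∂_1 − rank ∂_2 = (10 − 4) − 5 = 1, and the invariant factors of ∂_2 are all 1, so H_1 ≅ Z.
  H_2: rank ker ∂_2 − rank ∂_3 = (5 − 5) − 0 = 0, and there is no ∂_3, so H_2 ≅ 0.

H_0 ≅ Z,  H_1 ≅ Z,  H_2 = 0.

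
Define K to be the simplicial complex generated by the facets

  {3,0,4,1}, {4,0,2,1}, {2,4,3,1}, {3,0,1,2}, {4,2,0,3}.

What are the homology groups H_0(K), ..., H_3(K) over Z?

We work with the vertex ordering 0 < 1 < 2 < 3 < 4. The simplices of K, each written with vertices in increasing order, are:

  0-simplices (5): [0], [1], [2], [3], [4]
  1-simplices (10): [0,1], [0,2], [0,3], [0,4], [1,2], [1,3], [1,4], [2,3], [2,4], [3,4]
  2-simplices (10): [0,1,2], [0,1,3], [0,1,4], [0,2,3], [0,2,4], [0,3,4], [1,2,3], [1,2,4], [1,3,4], [2,3,4]
  3-simplices (5): [0,1,2,3], [0,1,2,4], [0,1,3,4], [0,2,3,4], [1,2,3,4]

Hence C_0 ≅ Z^5, C_1 ≅ Z^10, C_2 ≅ Z^10, C_3 ≅ Z^5.

∂_1: C_1 → C_0 maps an edge to its endpoints' difference, ∂[p,q] = q − p.
This gives a 5×10 integer matrix of rank 4; reducing to Smith normal form yields diagonal entries (1,1,1,1).

The boundary map ∂_2: C_2 → C_1 sends each 2-simplex [p,q,r] to [q,r] − [p,r] + [p,q]. For instance
  ∂[0,2,4] = [2,4] − [0,4] + [0,2],
  ∂[0,1,2] = [1,2] − [0,2] + [0,1].
This gives a 10×10 integer matrix of rank 6; reducing to Smith normal form yields diagonal entries (1,1,1,1,1,1).

Boundary ∂_3: C_3 → C_2 sends each 3-simplex σ to the alternating sum Σ_i (−1)^i (σ with its i-th vertex removed). For instance
  ∂[0,1,2,3] = [1,2,3] − [0,2,3] + [0,1,3] − [0,1,2],
  ∂[0,1,2,4] = [1,2,4] − [0,2,4] + [0,1,4] − [0,1,2].
The resulting 10×5 matrix has rank 4, and its Smith normal form has invariant factors (1,1,1,1).

Now H_k = ker ∂_k / im ∂_{k+1}, so:

  H_0: rank C_0 − rank ∂_1 = 5 − 4 = 1, and the invariant factors of ∂_1 are all 1, so H_0 = Z.
  H_1: rank ker ∂_1 − rank ∂_2 = (10 − 4) − 6 = 0, and the invariant factors of ∂_2 are all 1, so H_1 = 0.
  H_2: rank ker ∂_2 − rank ∂_3 = (10 − 6) − 4 = 0, and the invariant factors of ∂_3 are all 1, so H_2 = 0.
  H_3: rank ker ∂_3 − rank ∂_4 = (5 − 4) − 0 = 1, and there is no ∂_4, so H_3 = Z.

H_0 ≅ Z,  H_1 = 0,  H_2 = 0,  H_3 ≅ Z.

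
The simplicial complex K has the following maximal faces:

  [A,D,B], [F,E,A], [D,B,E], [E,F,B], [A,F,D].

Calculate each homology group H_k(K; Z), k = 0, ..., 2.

Take the total order A < B < D < E < F on the vertex set. Then K (dimension 2) consists of the simplices:

  0-simplices (5): A, B, D, E, F
  1-simplices (10): AB, AD, AE, AF, BD, BE, BF, DE, DF, EF
  2-simplices (5): ABD, ADF, AEF, BDE, BEF

giving chain groups C_0 ≅ Z^5, C_1 ≅ Z^10, C_2 ≅ Z^5.

Boundary ∂_1: C_1 → C_0 maps an edge to its endpoints' difference, ∂[p,q] = q − p.
The resulting 5×10 matrix has rank 4, and its Smith normal form has invariant factors (1,1,1,1).

∂_2: C_2 → C_1 acts by ∂[p,q,r] = [q,r] − [p,r] + [p,q]. For instance
  ∂BEF = EF − BF + BE,
  ∂ADF = DF − AF + AD.
This gives a 10×5 integer matrix of rank 5; reducing to Smith normal form yields diagonal entries (1,1,1,1,1).

Computing H_k = (kernel of ∂_k) / (image of ∂_{k+1}):

  H_0: rank C_0 − rank ∂_1 = 5 − 4 = 1, and the invariant factors of ∂_1 are all 1, so H_0 = Z.
  H_1: rank ker ∂_1 − rank ∂_2 = (10 − 4) − 5 = 1, and the invariant factors of ∂_2 are all 1, so H_1 = Z.
  H_2: rank ker ∂_2 − rank ∂_3 = (5 − 5) − 0 = 0, and there is no ∂_3, so H_2 = 0.

As a check, the Euler characteristic is 5 − 10 + 5 = 0, which agrees with 1 − 1 + 0 = 0.

H_0 ≅ Z,  H_1 ≅ Z,  H_2 = 0.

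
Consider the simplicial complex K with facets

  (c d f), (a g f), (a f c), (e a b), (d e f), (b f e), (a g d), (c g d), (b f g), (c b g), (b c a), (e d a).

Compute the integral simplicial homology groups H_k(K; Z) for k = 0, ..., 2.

We work with the vertex ordering a < b < c < d < e < f < g. The simplices of K, each written with vertices in increasing order, are:

  0-simplices (7): a, b, c, d, e, f, g
  1-simplices (18): ab, ac, ad, ae, af, ag, bc, be, bf, bg, cd, cf, cg, de, df, dg, ef, fg
  2-simplices (12): abc, abe, acf, ade, adg, afg, bcg, bef, bfg, cdf, cdg, def

giving chain groups C_0 ≅ Z^7, C_1 ≅ Z^18, C_2 ≅ Z^12.

∂_1: C_1 → C_0 maps an edge to its endpoints' difference, ∂[p,q] = q − p. For instance
  ∂df = f − d.
This gives a 7×18 integer matrix of rank 6; reducing to Smith normal form yields diagonal entries (1,1,1,1,1,1).

∂_2: C_2 → C_1 maps a triangle to the signed sum of its edges. For instance
  ∂bfg = fg − bg + bf,
  ∂cdg = dg − cg + cd.
The 18×12 boundary matrix has rank 12 and Smith normal form diag(1,1,1,1,1,1,1,1,1,1,1,2).

From H_k ≅ ker(∂_k) / im(∂_{k+1}) we obtain:

  H_0: rank C_0 − rank ∂_1 = 7 − 6 = 1, and the invariant factors of ∂_1 are all 1, so H_0 ≅ Z.
  H_1: rank ker ∂_1 − rank ∂_2 = (18 − 6) − 12 = 0, and ∂_2 has invariant factor 2 > 1, so H_1 ≅ Z/2.
  H_2: rank ker ∂_2 − rank ∂_3 = (12 − 12) − 0 = 0, and there is no ∂_3, so H_2 ≅ 0.

As a check, the Euler characteristic is 7 − 18 + 12 = 1, which agrees with 1 − 0 + 0 = 1.

H_0 = Z,  H_1 = Z/2,  H_2 = 0.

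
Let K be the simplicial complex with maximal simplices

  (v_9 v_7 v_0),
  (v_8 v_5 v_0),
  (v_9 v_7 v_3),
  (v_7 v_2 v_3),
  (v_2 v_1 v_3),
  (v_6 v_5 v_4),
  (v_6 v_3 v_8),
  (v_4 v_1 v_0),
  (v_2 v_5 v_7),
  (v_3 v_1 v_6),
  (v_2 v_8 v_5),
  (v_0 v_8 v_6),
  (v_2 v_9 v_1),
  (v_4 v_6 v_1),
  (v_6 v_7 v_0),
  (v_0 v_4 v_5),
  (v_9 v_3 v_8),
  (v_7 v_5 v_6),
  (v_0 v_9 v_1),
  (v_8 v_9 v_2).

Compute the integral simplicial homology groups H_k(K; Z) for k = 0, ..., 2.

H_0 ≅ Z,  H_1 ≅ Z ⊕ Z/2,  H_2 = 0.

K has 10 vertices, 30 edges, 20 triangles.
rank ∂_0 = 0, rank ∂_1 = 9 ⇒ b_0 = 10 − 0 − 9 = 1; all invariant factors of ∂_1 are 1 so no torsion. So H_0 = Z.
rank ∂_1 = 9, rank ∂_2 = 20 ⇒ b_1 = 30 − 9 − 20 = 1; ∂_2 has invariant factor(s) [2] giving torsion. So H_1 = Z ⊕ Z/2.
rank ∂_2 = 20, rank ∂_3 = 0 ⇒ b_2 = 20 − 20 − 0 = 0. So H_2 = 0.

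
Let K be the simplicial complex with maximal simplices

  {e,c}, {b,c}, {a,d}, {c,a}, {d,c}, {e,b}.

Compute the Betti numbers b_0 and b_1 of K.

b_0 = 1, b_1 = 2.

Order the vertices as a < b < c < d < e. Listing each simplex with vertices in this order, K has dimension 1 with simplices:

  0-simplices (5): a, b, c, d, e
  1-simplices (6): ac, ad, bc, be, cd, ce

Hence C_0 ≅ Z^5, C_1 ≅ Z^6.

∂_1: C_1 → C_0 sends each edge [p,q] (with p < q) to q − p.
This gives a 5×6 integer matrix of rank 4; reducing to Smith normal form yields diagonal entries (1,1,1,1).

Computing H_k = (kernel of ∂_k) / (image of ∂_{k+1}):

  H_0: rank C_0 − rank ∂_1 = 5 − 4 = 1, and the invariant factors of ∂_1 are all 1, so H_0 = Z.
  H_1: rank ker ∂_1 − rank ∂_2 = (6 − 4) − 0 = 2, and there is no ∂_2, so H_1 = Z^2.

As a check, the Euler characteristic is 5 − 6 = -1, which agrees with 1 − 2 = -1.
(K is a triangulation of a wedge of 2 circles.)

Hence the Betti numbers are b_0 = 1, b_1 = 2.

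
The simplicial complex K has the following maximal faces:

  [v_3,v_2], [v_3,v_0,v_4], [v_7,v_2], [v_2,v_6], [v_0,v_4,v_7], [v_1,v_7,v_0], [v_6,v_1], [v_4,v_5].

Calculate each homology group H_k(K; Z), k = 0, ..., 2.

H_0 ≅ Z,  H_1 ≅ Z^2,  H_2 = 0.

Take the total order v_0 < v_1 < v_2 < v_3 < v_4 < v_5 < v_6 < v_7 on the vertex set. Then K (dimension 2) consists of the simplices:

  0-simplices (8): [v_0], [v_1], [v_2], [v_3], [v_4], [v_5], [v_6], [v_7]
  1-simplices (12): [v_0,v_1], [v_0,v_3], [v_0,v_4], [v_0,v_7], [v_1,v_6], [v_1,v_7], [v_2,v_3], [v_2,v_6], [v_2,v_7], [v_3,v_4], [v_4,v_5], [v_4,v_7]
  2-simplices (3): [v_0,v_1,v_7], [v_0,v_3,v_4], [v_0,v_4,v_7]

so the chain groups are C_0 ≅ Z^8, C_1 ≅ Z^12, C_2 ≅ Z^3.

The boundary map ∂_1: C_1 → C_0 maps an edge to its endpoints' difference, ∂[p,q] = q − p. For instance
  ∂[v_0,v_1] = [v_1] − [v_0].
The 8×12 boundary matrix has rank 7 and Smith normal form diag(1,1,1,1,1,1,1).

Boundary ∂_2: C_2 → C_1 acts by ∂[p,q,r] = [q,r] − [p,r] + [p,q]. For instance
  ∂[v_0,v_1,v_7] = [v_1,v_7] − [v_0,v_7] + [v_0,v_1],
  ∂[v_0,v_3,v_4] = [v_3,v_4] − [v_0,v_4] + [v_0,v_3].
As a 12×3 matrix over Z this has rank 3, with invariant factors (1,1,1).

Reading off H_k = ker ∂_k / im ∂_{k+1}:

  H_0: rank C_0 − rank ∂_1 = 8 − 7 = 1, and the invariant factors of ∂_1 are all 1, so H_0 = Z.
  H_1: rank ker ∂_1 − rank ∂_2 = (12 − 7) − 3 = 2, and the invariant factors of ∂_2 are all 1, so H_1 = Z^2.
  H_2: rank ker ∂_2 − rank ∂_3 = (3 − 3) − 0 = 0, and there is no ∂_3, so H_2 = 0.

As a check, the Euler characteristic is 8 − 12 + 3 = -1, which agrees with 1 − 2 + 0 = -1.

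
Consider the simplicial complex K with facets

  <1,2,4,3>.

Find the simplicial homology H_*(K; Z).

Order the vertices as 1 < 2 < 3 < 4. Listing each simplex with vertices in this order, K has dimension 3 with simplices:

  0-simplices (4): [1], [2], [3], [4]
  1-simplices (6): [1,2], [1,3], [1,4], [2,3], [2,4], [3,4]
  2-simplices (4): [1,2,3], [1,2,4], [1,3,4], [2,3,4]
  3-simplices (1): [1,2,3,4]

giving chain groups C_0 ≅ Z^4, C_1 ≅ Z^6, C_2 ≅ Z^4, C_3 ≅ Z^1.

Boundary ∂_1: C_1 → C_0 maps an edge to its endpoints' difference, ∂[p,q] = q − p.
The 4×6 boundary matrix has rank 3 and Smith normal form diag(1,1,1).

∂_2: C_2 → C_1 maps a triangle to the signed sum of its edges. For instance
  ∂[1,2,3] = [2,3] − [1,3] + [1,2],
  ∂[1,2,4] = [2,4] − [1,4] + [1,2].
As a 6×4 matrix over Z this has rank 3, with invariant factors (1,1,1).

∂_3: C_3 → C_2 sends each 3-simplex σ to the alternating sum Σ_i (−1)^i (σ with its i-th vertex removed). For instance
  ∂[1,2,3,4] = [2,3,4] − [1,3,4] + [1,2,4] − [1,2,3].
The 4×1 boundary matrix has rank 1 and Smith normal form diag(1).

Reading off H_k = ker ∂_k / im ∂_{k+1}:

  H_0: rank C_0 − rank ∂_1 = 4 − 3 = 1, and the invariant factors of ∂_1 are all 1, so H_0 = Z.
  H_1: rank ker ∂_1 − rank ∂_2 = (6 − 3) − 3 = 0, and the invariant factors of ∂_2 are all 1, so H_1 = 0.
  H_2: rank ker ∂_2 − rank ∂_3 = (4 − 3) − 1 = 0, and the invariant factors of ∂_3 are all 1, so H_2 = 0.
  H_3: rank ker ∂_3 − rank ∂_4 = (1 − 1) − 0 = 0, and there is no ∂_4, so H_3 = 0.

As a check, the Euler characteristic is 4 − 6 + 4 − 1 = 1, which agrees with 1 − 0 + 0 − 0 = 1.
(K is a triangulation of the 3-simplex.)

H_0 = Z,  H_1 = 0,  H_2 = 0,  H_3 = 0.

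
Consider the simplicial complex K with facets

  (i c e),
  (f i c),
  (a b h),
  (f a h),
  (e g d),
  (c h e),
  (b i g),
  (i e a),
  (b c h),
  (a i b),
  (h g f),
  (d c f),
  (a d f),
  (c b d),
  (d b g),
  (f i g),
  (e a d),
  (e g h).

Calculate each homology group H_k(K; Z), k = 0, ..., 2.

Order the vertices as a < b < c < d < e < f < g < h < i. Listing each simplex with vertices in this order, K has dimension 2 with simplices:

  0-simplices (9): a, b, c, d, e, f, g, h, i
  1-simplices (27): ab, ad, ae, af, ah, ai, bc, bd, bg, bh, bi, cd, ce, cf, ch, ci, de, df, dg, eg, eh, ei, fg, fh, fi, gh, gi
  2-simplices (18): abh, abi, ade, adf, aei, afh, bcd, bch, bdg, bgi, cdf, ceh, cei, cfi, deg, egh, fgh, fgi

so the chain groups are C_0 ≅ Z^9, C_1 ≅ Z^27, C_2 ≅ Z^18.

∂_1: C_1 → C_0 sends each edge [p,q] (with p < q) to q − p. For instance
  ∂cf = f − c.
The 9×27 boundary matrix has rank 8 and Smith normal form diag(1,1,1,1,1,1,1,1).

∂_2: C_2 → C_1 sends each 2-simplex [p,q,r] to [q,r] − [p,r] + [p,q]. For instance
  ∂adf = df − af + ad,
  ∂deg = eg − dg + de.
As a 27×18 matrix over Z this has rank 17, with invariant factors (1,1,1,1,1,1,1,1,1,1,1,1,1,1,1,1,1).

Computing H_k = (kernel of ∂_k) / (image of ∂_{k+1}):

  H_0: rank C_0 − rank ∂_1 = 9 − 8 = 1, and the invariant factors of ∂_1 are all 1, so H_0 ≅ Z.
  H_1: rank ker ∂_1 − rank ∂_2 = (27 − 8) − 17 = 2, and the invariant factors of ∂_2 are all 1, so H_1 ≅ Z^2.
  H_2: rank ker ∂_2 − rank ∂_3 = (18 − 17) − 0 = 1, and there is no ∂_3, so H_2 ≅ Z.

H_0 ≅ Z,  H_1 ≅ Z^2,  H_2 ≅ Z.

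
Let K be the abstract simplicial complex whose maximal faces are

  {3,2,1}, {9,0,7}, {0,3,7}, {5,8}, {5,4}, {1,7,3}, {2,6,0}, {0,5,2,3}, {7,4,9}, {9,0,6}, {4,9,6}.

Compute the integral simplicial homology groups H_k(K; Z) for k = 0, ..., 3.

K has 10 vertices, 21 edges, 12 triangles, 1 3-simplex.
rank ∂_0 = 0, rank ∂_1 = 9 ⇒ b_0 = 10 − 0 − 9 = 1; all invariant factors of ∂_1 are 1 so no torsion. So H_0 ≅ Z.
rank ∂_1 = 9, rank ∂_2 = 11 ⇒ b_1 = 21 − 9 − 11 = 1; all invariant factors of ∂_2 are 1 so no torsion. So H_1 ≅ Z.
rank ∂_2 = 11, rank ∂_3 = 1 ⇒ b_2 = 12 − 11 − 1 = 0; all invariant factors of ∂_3 are 1 so no torsion. So H_2 ≅ 0.
rank ∂_3 = 1, rank ∂_4 = 0 ⇒ b_3 = 1 − 1 − 0 = 0. So H_3 ≅ 0.

H_0 ≅ Z,  H_1 ≅ Z,  H_2 = 0,  H_3 = 0.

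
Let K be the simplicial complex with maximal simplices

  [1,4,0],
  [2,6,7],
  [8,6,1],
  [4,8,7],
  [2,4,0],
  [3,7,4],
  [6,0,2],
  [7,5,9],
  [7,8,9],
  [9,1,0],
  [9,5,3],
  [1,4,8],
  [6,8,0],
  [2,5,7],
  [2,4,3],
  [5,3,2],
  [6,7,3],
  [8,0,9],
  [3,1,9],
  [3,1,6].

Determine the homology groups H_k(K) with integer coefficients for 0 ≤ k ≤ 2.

H_0 ≅ Z,  H_1 ≅ Z ⊕ Z/2Z,  H_2 = 0.

We work with the vertex ordering 0 < 1 < 2 < 3 < 4 < 5 < 6 < 7 < 8 < 9. The simplices of K, each written with vertices in increasing order, are:

  0-simplices (10): [0], [1], [2], [3], [4], [5], [6], [7], [8], [9]
  1-simplices (30): (30 of them)
  2-simplices (20): (20 of them)

giving chain groups C_0 ≅ Z^10, C_1 ≅ Z^30, C_2 ≅ Z^20.

∂_1: C_1 → C_0 is given by ∂[p,q] = [q] − [p]. For instance
  ∂[2,4] = [4] − [2].
As a 10×30 matrix over Z this has rank 9, with invariant factors (1,1,1,1,1,1,1,1,1).

The boundary map ∂_2: C_2 → C_1 maps a triangle to the signed sum of its edges. For instance
  ∂[3,5,9] = [5,9] − [3,9] + [3,5],
  ∂[0,2,4] = [2,4] − [0,4] + [0,2].
The resulting 30×20 matrix has rank 20, and its Smith normal form has invariant factors (1,1,1,1,1,1,1,1,1,1,1,1,1,1,1,1,1,1,1,2).

Reading off H_k = ker ∂_k / im ∂_{k+1}:

  H_0: rank C_0 − rank ∂_1 = 10 − 9 = 1, and the invariant factors of ∂_1 are all 1, so H_0 ≅ Z.
  H_1: rank ker ∂_1 − rank ∂_2 = (30 − 9) − 20 = 1, and ∂_2 has invariant factor 2 > 1, so H_1 ≅ Z ⊕ Z/2Z.
  H_2: rank ker ∂_2 − rank ∂_3 = (20 − 20) − 0 = 0, and there is no ∂_3, so H_2 ≅ 0.

(K is a triangulation of the Klein bottle.)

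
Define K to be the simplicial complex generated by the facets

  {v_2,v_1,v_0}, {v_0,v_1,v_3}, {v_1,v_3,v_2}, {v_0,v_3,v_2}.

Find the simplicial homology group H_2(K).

We work with the vertex ordering v_0 < v_1 < v_2 < v_3. The simplices of K, each written with vertices in increasing order, are:

  0-simplices (4): [v_0], [v_1], [v_2], [v_3]
  1-simplices (6): [v_0,v_1], [v_0,v_2], [v_0,v_3], [v_1,v_2], [v_1,v_3], [v_2,v_3]
  2-simplices (4): [v_0,v_1,v_2], [v_0,v_1,v_3], [v_0,v_2,v_3], [v_1,v_2,v_3]

giving chain groups C_0 ≅ Z^4, C_1 ≅ Z^6, C_2 ≅ Z^4.

∂_1: C_1 → C_0 is given by ∂[p,q] = [q] − [p]. For instance
  ∂[v_2,v_3] = [v_3] − [v_2].
The resulting 4×6 matrix has rank 3, and its Smith normal form has invariant factors (1,1,1).

The boundary map ∂_2: C_2 → C_1 acts by ∂[p,q,r] = [q,r] − [p,r] + [p,q]. For instance
  ∂[v_0,v_1,v_2] = [v_1,v_2] − [v_0,v_2] + [v_0,v_1],
  ∂[v_0,v_1,v_3] = [v_1,v_3] − [v_0,v_3] + [v_0,v_1].
The resulting 6×4 matrix has rank 3, and its Smith normal form has invariant factors (1,1,1).

Reading off H_k = ker ∂_k / im ∂_{k+1}:

  H_2: rank ker ∂_2 − rank ∂_3 = (4 − 3) − 0 = 1, and there is no ∂_3, so H_2 = Z.

(K is a triangulation of the 2-sphere S^2.)

H_2 = Z.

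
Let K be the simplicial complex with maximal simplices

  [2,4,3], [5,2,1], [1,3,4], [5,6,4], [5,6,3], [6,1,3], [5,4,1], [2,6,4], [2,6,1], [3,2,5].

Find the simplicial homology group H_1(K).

H_1 ≅ Z/2.

We work with the vertex ordering 1 < 2 < 3 < 4 < 5 < 6. The simplices of K, each written with vertices in increasing order, are:

  0-simplices (6): [1], [2], [3], [4], [5], [6]
  1-simplices (15): [1,2], [1,3], [1,4], [1,5], [1,6], [2,3], [2,4], [2,5], [2,6], [3,4], [3,5], [3,6], [4,5], [4,6], [5,6]
  2-simplices (10): [1,2,5], [1,2,6], [1,3,4], [1,3,6], [1,4,5], [2,3,4], [2,3,5], [2,4,6], [3,5,6], [4,5,6]

giving chain groups C_0 ≅ Z^6, C_1 ≅ Z^15, C_2 ≅ Z^10.

The boundary map ∂_1: C_1 → C_0 sends each edge [p,q] (with p < q) to q − p. For instance
  ∂[2,4] = [4] − [2].
This gives a 6×15 integer matrix of rank 5; reducing to Smith normal form yields diagonal entries (1,1,1,1,1).

The boundary map ∂_2: C_2 → C_1 maps a triangle to the signed sum of its edges. For instance
  ∂[1,3,6] = [3,6] − [1,6] + [1,3],
  ∂[1,2,5] = [2,5] − [1,5] + [1,2].
The 15×10 boundary matrix has rank 10 and Smith normal form diag(1,1,1,1,1,1,1,1,1,2).

Reading off H_k = ker ∂_k / im ∂_{k+1}:

  H_1: rank ker ∂_1 − rank ∂_2 = (15 − 5) − 10 = 0, and ∂_2 has invariant factor 2 > 1, so H_1 = Z/2.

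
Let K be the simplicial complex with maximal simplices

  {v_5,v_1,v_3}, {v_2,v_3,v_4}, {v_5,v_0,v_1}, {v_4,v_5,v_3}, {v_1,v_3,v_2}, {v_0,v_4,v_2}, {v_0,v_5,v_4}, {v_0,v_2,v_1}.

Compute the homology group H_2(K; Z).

Take the total order v_0 < v_1 < v_2 < v_3 < v_4 < v_5 on the vertex set. Then K (dimension 2) consists of the simplices:

  0-simplices (6): [v_0], [v_1], [v_2], [v_3], [v_4], [v_5]
  1-simplices (12): [v_0,v_1], [v_0,v_2], [v_0,v_4], [v_0,v_5], [v_1,v_2], [v_1,v_3], [v_1,v_5], [v_2,v_3], [v_2,v_4], [v_3,v_4], [v_3,v_5], [v_4,v_5]
  2-simplices (8): [v_0,v_1,v_2], [v_0,v_1,v_5], [v_0,v_2,v_4], [v_0,v_4,v_5], [v_1,v_2,v_3], [v_1,v_3,v_5], [v_2,v_3,v_4], [v_3,v_4,v_5]

so the chain groups are C_0 ≅ Z^6, C_1 ≅ Z^12, C_2 ≅ Z^8.

The boundary map ∂_1: C_1 → C_0 is given by ∂[p,q] = [q] − [p]. For instance
  ∂[v_0,v_4] = [v_4] − [v_0].
The 6×12 boundary matrix has rank 5 and Smith normal form diag(1,1,1,1,1).

Boundary ∂_2: C_2 → C_1 acts by ∂[p,q,r] = [q,r] − [p,r] + [p,q]. For instance
  ∂[v_0,v_4,v_5] = [v_4,v_5] − [v_0,v_5] + [v_0,v_4],
  ∂[v_3,v_4,v_5] = [v_4,v_5] − [v_3,v_5] + [v_3,v_4].
This gives a 12×8 integer matrix of rank 7; reducing to Smith normal form yields diagonal entries (1,1,1,1,1,1,1).

From H_k ≅ ker(∂_k) / im(∂_{k+1}) we obtain:

  H_2: rank ker ∂_2 − rank ∂_3 = (8 − 7) − 0 = 1, and there is no ∂_3, so H_2 = Z.

H_2 = Z.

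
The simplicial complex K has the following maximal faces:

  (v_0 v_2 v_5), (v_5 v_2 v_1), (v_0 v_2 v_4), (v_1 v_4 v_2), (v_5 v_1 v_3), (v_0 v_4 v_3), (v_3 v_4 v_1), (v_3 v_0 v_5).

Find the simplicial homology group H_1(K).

Fix the vertex order v_0 < v_1 < v_2 < v_3 < v_4 < v_5 and write every simplex with vertices in increasing order. Then dim K = 2 and the simplices of K are:

  0-simplices (6): [v_0], [v_1], [v_2], [v_3], [v_4], [v_5]
  1-simplices (12): [v_0,v_2], [v_0,v_3], [v_0,v_4], [v_0,v_5], [v_1,v_2], [v_1,v_3], [v_1,v_4], [v_1,v_5], [v_2,v_4], [v_2,v_5], [v_3,v_4], [v_3,v_5]
  2-simplices (8): [v_0,v_2,v_4], [v_0,v_2,v_5], [v_0,v_3,v_4], [v_0,v_3,v_5], [v_1,v_2,v_4], [v_1,v_2,v_5], [v_1,v_3,v_4], [v_1,v_3,v_5]

so the chain groups are C_0 ≅ Z^6, C_1 ≅ Z^12, C_2 ≅ Z^8.

The boundary map ∂_1: C_1 → C_0 sends each edge [p,q] (with p < q) to q − p.
This gives a 6×12 integer matrix of rank 5; reducing to Smith normal form yields diagonal entries (1,1,1,1,1).

Boundary ∂_2: C_2 → C_1 acts by ∂[p,q,r] = [q,r] − [p,r] + [p,q]. For instance
  ∂[v_0,v_3,v_5] = [v_3,v_5] − [v_0,v_5] + [v_0,v_3],
  ∂[v_0,v_3,v_4] = [v_3,v_4] − [v_0,v_4] + [v_0,v_3].
This gives a 12×8 integer matrix of rank 7; reducing to Smith normal form yields diagonal entries (1,1,1,1,1,1,1).

From H_k ≅ ker(∂_k) / im(∂_{k+1}) we obtain:

  H_1: rank ker ∂_1 − rank ∂_2 = (12 − 5) − 7 = 0, and the invariant factors of ∂_2 are all 1, so H_1 = 0.

(K is a triangulation of the 2-sphere S^2.)

H_1 ≅ 0.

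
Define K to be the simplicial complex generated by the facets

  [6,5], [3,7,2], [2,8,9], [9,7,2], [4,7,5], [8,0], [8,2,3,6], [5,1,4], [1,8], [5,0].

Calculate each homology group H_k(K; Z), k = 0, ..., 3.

Order the vertices as 0 < 1 < 2 < 3 < 4 < 5 < 6 < 7 < 8 < 9. Listing each simplex with vertices in this order, K has dimension 3 with simplices:

  0-simplices (10): [0], [1], [2], [3], [4], [5], [6], [7], [8], [9]
  1-simplices (20): [0,5], [0,8], [1,4], [1,5], [1,8], [2,3], [2,6], [2,7], [2,8], [2,9], [3,6], [3,7], [3,8], [4,5], [4,7], [5,6], [5,7], [6,8], [7,9], [8,9]
  2-simplices (9): [1,4,5], [2,3,6], [2,3,7], [2,3,8], [2,6,8], [2,7,9], [2,8,9], [3,6,8], [4,5,7]
  3-simplices (1): [2,3,6,8]

Hence C_0 ≅ Z^10, C_1 ≅ Z^20, C_2 ≅ Z^9, C_3 ≅ Z^1.

Boundary ∂_1: C_1 → C_0 is given by ∂[p,q] = [q] − [p].
This gives a 10×20 integer matrix of rank 9; reducing to Smith normal form yields diagonal entries (1,1,1,1,1,1,1,1,1).

The boundary map ∂_2: C_2 → C_1 acts by ∂[p,q,r] = [q,r] − [p,r] + [p,q]. For instance
  ∂[2,6,8] = [6,8] − [2,8] + [2,6],
  ∂[1,4,5] = [4,5] − [1,5] + [1,4].
This gives a 20×9 integer matrix of rank 8; reducing to Smith normal form yields diagonal entries (1,1,1,1,1,1,1,1).

Boundary ∂_3: C_3 → C_2 sends each 3-simplex σ to the alternating sum Σ_i (−1)^i (σ with its i-th vertex removed). For instance
  ∂[2,3,6,8] = [3,6,8] − [2,6,8] + [2,3,8] − [2,3,6].
The 9×1 boundary matrix has rank 1 and Smith normal form diag(1).

From H_k ≅ ker(∂_k) / im(∂_{k+1}) we obtain:

  H_0: rank C_0 − rank ∂_1 = 10 − 9 = 1, and the invariant factors of ∂_1 are all 1, so H_0 = Z.
  H_1: rank ker ∂_1 − rank ∂_2 = (20 − 9) − 8 = 3, and the invariant factors of ∂_2 are all 1, so H_1 = Z^3.
  H_2: rank ker ∂_2 − rank ∂_3 = (9 − 8) − 1 = 0, and the invariant factors of ∂_3 are all 1, so H_2 = 0.
  H_3: rank ker ∂_3 − rank ∂_4 = (1 − 1) − 0 = 0, and there is no ∂_4, so H_3 = 0.

H_0 = Z,  H_1 = Z^3,  H_2 = 0,  H_3 = 0.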